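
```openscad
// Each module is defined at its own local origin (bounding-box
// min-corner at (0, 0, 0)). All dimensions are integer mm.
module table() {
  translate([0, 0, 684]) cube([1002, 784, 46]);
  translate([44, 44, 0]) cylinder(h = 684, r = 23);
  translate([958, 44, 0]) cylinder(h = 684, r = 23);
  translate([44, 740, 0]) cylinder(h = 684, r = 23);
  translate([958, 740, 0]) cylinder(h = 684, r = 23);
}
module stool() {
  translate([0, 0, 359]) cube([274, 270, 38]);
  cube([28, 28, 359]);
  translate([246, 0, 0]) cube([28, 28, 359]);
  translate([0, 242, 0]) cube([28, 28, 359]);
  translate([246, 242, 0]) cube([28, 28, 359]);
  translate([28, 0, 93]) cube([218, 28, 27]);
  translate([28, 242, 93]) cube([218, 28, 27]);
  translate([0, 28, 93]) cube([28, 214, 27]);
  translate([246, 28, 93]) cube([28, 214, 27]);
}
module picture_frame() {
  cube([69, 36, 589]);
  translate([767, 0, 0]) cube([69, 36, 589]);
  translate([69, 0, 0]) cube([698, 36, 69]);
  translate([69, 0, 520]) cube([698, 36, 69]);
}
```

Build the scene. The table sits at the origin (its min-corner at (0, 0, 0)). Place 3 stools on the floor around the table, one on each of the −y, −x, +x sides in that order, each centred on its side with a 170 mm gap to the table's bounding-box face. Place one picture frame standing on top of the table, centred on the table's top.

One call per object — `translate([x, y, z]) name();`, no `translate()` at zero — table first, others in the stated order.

table();
translate([364, -440, 0]) stool();
translate([-444, 257, 0]) stool();
translate([1172, 257, 0]) stool();
translate([83, 374, 730]) picture_frame();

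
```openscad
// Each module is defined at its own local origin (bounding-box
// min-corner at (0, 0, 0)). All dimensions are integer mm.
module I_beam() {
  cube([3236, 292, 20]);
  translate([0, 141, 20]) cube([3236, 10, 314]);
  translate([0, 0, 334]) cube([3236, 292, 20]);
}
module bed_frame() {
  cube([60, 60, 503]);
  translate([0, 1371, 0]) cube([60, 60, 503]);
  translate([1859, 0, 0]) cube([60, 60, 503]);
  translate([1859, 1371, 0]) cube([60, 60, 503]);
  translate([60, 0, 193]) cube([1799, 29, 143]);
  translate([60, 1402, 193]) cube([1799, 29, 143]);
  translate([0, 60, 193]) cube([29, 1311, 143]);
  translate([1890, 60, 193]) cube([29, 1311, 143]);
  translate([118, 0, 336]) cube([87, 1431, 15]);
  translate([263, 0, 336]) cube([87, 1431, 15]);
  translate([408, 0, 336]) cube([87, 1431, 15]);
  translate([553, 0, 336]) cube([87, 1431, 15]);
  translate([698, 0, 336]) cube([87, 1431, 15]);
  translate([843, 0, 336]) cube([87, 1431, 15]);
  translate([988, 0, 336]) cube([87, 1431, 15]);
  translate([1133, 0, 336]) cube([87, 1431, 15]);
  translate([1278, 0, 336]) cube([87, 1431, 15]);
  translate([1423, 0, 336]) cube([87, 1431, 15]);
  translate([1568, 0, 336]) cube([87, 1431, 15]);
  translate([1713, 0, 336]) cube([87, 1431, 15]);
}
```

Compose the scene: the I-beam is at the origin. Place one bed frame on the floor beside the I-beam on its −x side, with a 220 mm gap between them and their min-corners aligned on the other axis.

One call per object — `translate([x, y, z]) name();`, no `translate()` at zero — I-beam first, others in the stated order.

I_beam();
translate([-2139, 0, 0]) bed_frame();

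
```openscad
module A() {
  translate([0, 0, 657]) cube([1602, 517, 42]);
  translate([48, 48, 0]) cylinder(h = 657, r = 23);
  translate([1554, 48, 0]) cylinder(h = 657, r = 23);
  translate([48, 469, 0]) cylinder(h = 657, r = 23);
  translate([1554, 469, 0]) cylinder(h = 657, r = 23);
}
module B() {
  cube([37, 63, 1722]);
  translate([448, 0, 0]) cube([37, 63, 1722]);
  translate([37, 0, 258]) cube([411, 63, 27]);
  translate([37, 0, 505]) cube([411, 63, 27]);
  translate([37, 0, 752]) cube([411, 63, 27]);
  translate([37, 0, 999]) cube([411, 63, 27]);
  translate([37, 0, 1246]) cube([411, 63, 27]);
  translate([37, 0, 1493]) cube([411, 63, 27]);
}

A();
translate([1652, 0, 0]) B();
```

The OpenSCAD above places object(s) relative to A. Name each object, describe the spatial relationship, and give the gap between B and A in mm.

A is a table. B is a ladder. The ladder is on the floor beside the table on its +x side. The gap between the ladder and the table is 50 mm.

The ladder's nearest face is 50 mm from the table's +x face.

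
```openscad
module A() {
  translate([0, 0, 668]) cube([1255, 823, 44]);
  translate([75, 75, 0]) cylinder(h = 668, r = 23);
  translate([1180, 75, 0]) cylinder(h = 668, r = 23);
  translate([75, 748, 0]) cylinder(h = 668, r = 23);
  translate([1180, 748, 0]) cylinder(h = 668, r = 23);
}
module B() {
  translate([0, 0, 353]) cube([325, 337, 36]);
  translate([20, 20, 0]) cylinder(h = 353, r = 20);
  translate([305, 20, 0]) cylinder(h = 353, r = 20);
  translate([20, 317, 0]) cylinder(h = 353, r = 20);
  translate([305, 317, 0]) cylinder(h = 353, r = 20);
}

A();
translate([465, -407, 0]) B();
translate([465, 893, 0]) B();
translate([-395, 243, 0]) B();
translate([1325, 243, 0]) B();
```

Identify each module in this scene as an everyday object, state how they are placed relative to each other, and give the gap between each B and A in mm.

Each stool's nearest face is 70 mm from the table's bounding box.

A is a table. B is a stool. Four stools sit around the table at the −y, +y, −x, +x sides. The gap between each stool and the table is 70 mm.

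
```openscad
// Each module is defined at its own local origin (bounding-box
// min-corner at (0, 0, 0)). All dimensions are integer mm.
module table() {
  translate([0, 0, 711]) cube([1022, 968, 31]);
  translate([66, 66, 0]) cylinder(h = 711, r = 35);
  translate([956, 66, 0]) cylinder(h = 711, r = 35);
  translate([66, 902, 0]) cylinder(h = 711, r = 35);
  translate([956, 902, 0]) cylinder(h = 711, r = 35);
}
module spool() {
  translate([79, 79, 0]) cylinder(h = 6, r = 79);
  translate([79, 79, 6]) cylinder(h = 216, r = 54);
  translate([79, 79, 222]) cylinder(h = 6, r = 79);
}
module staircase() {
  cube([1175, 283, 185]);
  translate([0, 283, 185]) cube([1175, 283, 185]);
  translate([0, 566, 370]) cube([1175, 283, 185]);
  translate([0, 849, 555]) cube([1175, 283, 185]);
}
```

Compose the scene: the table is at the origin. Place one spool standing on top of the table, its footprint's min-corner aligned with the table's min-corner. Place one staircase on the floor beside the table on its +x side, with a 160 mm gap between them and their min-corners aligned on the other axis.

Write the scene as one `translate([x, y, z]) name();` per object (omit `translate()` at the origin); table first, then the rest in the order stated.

table();
translate([0, 0, 742]) spool();
translate([1182, 0, 0]) staircase();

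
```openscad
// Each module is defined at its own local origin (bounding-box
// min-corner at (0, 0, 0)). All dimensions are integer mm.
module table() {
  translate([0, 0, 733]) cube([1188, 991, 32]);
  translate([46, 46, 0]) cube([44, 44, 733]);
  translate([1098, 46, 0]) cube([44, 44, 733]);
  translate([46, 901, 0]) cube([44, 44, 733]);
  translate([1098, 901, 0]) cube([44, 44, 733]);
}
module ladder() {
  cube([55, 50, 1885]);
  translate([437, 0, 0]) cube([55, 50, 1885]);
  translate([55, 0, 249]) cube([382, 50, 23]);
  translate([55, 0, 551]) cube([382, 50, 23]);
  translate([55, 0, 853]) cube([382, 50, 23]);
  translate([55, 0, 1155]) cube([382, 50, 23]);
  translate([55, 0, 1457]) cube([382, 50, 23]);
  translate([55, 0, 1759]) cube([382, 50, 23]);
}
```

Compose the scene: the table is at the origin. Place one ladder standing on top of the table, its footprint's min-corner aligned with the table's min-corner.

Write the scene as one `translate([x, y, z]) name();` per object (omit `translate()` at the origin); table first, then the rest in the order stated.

table();
translate([0, 0, 765]) ladder();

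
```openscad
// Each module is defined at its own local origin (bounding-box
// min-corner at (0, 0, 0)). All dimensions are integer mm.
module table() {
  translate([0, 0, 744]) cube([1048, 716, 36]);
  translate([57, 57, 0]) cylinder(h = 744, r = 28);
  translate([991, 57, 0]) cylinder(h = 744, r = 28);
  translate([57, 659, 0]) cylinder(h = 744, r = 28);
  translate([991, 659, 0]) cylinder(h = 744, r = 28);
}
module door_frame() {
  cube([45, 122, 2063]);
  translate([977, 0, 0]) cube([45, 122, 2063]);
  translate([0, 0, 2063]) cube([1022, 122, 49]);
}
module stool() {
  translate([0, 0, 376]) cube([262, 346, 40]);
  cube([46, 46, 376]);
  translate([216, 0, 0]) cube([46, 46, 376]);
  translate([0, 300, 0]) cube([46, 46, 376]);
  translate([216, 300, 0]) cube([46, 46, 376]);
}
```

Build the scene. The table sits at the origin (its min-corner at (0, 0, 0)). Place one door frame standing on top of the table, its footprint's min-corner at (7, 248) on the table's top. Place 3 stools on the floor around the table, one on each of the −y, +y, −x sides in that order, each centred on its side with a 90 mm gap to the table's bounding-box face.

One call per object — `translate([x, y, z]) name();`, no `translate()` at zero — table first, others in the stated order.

table();
translate([7, 248, 780]) door_frame();
translate([393, -436, 0]) stool();
translate([393, 806, 0]) stool();
translate([-352, 185, 0]) stool();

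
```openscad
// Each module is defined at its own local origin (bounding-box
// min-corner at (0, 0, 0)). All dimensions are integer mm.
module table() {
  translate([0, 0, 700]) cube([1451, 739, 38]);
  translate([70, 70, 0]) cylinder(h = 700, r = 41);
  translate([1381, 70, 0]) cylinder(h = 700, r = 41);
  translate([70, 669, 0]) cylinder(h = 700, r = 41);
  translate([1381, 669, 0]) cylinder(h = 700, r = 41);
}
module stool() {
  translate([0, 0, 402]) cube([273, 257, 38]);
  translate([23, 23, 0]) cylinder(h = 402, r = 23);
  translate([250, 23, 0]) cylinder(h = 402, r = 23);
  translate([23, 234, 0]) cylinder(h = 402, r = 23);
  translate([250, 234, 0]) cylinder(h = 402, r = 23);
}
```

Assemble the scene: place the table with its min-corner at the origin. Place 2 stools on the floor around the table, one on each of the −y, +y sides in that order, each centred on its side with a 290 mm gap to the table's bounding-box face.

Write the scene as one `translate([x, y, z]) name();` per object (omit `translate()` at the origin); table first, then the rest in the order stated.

table();
translate([589, -547, 0]) stool();
translate([589, 1029, 0]) stool();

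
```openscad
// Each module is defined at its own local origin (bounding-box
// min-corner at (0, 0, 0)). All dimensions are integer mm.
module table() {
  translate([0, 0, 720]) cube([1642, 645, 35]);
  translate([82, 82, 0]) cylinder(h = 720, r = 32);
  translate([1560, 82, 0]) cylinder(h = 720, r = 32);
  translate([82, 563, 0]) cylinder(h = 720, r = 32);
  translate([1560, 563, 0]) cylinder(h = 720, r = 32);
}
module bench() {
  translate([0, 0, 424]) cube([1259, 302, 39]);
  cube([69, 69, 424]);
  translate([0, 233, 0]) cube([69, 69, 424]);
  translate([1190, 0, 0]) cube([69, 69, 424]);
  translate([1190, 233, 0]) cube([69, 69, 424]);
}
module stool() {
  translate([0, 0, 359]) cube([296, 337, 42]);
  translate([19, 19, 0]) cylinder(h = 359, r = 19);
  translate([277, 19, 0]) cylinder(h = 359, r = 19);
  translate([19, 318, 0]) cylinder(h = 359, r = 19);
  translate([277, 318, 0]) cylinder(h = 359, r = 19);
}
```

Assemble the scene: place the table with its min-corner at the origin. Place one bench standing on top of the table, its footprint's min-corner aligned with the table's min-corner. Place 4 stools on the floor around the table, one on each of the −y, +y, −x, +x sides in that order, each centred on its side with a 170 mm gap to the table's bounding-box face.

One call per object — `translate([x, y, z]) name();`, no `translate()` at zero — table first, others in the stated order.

table();
translate([0, 0, 755]) bench();
translate([673, -507, 0]) stool();
translate([673, 815, 0]) stool();
translate([-466, 154, 0]) stool();
translate([1812, 154, 0]) stool();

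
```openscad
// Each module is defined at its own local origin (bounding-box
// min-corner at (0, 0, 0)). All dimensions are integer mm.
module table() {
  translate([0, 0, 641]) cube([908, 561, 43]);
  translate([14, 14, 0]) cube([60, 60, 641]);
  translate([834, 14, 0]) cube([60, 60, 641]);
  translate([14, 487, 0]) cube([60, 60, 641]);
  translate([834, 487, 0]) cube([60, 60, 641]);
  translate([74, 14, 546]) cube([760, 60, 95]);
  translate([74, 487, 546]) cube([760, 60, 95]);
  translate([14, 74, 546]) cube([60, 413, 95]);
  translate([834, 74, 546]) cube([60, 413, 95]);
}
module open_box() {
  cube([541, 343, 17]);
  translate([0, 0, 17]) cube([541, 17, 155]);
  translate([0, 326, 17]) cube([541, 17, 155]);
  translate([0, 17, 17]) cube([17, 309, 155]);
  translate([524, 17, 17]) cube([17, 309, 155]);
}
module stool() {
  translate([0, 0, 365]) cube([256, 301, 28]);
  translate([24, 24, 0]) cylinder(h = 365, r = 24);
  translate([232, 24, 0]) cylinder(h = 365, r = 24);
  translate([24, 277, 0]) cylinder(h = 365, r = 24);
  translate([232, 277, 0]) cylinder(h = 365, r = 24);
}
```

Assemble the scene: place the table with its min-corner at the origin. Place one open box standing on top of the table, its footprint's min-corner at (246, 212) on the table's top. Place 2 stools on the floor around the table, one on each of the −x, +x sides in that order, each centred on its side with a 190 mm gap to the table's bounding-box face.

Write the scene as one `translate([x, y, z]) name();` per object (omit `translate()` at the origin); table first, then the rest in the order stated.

table();
translate([246, 212, 684]) open_box();
translate([-446, 130, 0]) stool();
translate([1098, 130, 0]) stool();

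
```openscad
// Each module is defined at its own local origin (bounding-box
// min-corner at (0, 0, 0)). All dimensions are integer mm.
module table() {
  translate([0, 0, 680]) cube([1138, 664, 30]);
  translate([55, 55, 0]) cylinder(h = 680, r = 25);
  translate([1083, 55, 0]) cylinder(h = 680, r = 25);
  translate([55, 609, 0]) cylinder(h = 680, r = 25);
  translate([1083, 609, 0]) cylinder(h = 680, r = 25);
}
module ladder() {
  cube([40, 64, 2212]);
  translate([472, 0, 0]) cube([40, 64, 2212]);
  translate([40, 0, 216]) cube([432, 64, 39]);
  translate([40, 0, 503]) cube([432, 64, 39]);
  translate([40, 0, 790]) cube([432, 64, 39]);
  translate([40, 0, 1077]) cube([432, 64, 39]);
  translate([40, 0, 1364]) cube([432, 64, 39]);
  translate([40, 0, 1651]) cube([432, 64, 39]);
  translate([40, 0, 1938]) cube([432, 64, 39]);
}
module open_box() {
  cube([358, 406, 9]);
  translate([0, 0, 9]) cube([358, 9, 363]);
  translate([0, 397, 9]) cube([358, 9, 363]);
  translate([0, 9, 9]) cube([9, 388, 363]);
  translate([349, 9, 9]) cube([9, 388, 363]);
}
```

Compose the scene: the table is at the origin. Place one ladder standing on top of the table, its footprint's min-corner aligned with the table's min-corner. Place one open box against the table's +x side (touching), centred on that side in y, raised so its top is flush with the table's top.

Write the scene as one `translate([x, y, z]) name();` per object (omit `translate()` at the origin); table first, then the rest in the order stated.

table();
translate([0, 0, 710]) ladder();
translate([1138, 129, 338]) open_box();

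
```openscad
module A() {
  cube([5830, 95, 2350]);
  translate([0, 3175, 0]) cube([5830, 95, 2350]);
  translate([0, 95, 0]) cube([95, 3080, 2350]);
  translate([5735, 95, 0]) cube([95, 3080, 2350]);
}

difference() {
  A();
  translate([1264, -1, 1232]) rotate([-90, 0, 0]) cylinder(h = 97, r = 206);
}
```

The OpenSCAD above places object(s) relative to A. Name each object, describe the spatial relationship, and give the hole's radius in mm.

A is a house frame. The house frame has a circular hole through its front wall. The hole's radius is 206 mm.

The subtracted cylinder has r = 206 mm.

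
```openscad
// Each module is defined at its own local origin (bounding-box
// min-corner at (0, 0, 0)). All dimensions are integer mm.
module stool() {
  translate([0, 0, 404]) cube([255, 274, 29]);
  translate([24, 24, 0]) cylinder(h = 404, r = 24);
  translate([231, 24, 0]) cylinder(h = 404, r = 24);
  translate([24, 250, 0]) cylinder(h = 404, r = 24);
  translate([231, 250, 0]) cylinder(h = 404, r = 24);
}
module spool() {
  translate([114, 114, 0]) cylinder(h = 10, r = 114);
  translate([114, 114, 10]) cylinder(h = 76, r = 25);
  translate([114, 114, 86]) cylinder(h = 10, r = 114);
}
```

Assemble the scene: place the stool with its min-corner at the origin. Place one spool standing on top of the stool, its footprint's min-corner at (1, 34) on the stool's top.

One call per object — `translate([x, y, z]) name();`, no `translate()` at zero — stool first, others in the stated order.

stool();
translate([1, 34, 433]) spool();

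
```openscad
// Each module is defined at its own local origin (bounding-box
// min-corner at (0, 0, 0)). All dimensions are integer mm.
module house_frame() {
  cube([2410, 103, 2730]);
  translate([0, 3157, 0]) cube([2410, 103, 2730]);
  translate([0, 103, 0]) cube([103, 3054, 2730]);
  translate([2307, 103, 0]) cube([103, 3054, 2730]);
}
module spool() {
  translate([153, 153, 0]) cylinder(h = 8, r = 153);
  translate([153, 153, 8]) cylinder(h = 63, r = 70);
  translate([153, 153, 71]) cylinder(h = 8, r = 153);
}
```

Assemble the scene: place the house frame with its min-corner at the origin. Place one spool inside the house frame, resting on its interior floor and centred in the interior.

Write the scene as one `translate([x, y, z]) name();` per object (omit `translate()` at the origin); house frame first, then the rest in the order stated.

house_frame();
translate([1052, 1477, 0]) spool();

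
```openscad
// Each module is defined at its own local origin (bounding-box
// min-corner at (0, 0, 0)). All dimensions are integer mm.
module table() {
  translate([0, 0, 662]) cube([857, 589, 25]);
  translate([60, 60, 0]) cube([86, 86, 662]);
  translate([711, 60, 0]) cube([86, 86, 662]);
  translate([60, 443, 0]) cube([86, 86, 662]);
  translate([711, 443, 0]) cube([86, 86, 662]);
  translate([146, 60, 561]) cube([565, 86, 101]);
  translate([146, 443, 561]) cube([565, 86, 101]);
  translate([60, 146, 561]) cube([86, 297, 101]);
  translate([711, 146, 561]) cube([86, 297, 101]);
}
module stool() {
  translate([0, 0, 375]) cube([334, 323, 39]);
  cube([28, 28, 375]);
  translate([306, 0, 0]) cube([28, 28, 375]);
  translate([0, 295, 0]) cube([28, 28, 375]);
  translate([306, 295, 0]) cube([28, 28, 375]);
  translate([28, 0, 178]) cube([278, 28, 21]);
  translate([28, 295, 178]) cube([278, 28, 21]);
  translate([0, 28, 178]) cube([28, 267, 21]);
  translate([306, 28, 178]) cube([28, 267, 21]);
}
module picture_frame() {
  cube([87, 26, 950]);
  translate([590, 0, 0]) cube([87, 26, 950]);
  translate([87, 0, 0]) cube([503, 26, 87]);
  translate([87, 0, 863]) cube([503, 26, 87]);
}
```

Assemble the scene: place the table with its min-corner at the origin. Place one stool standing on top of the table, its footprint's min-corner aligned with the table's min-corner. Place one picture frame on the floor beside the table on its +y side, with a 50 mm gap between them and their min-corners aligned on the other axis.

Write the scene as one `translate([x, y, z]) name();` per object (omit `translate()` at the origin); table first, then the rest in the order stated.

table();
translate([0, 0, 687]) stool();
translate([0, 639, 0]) picture_frame();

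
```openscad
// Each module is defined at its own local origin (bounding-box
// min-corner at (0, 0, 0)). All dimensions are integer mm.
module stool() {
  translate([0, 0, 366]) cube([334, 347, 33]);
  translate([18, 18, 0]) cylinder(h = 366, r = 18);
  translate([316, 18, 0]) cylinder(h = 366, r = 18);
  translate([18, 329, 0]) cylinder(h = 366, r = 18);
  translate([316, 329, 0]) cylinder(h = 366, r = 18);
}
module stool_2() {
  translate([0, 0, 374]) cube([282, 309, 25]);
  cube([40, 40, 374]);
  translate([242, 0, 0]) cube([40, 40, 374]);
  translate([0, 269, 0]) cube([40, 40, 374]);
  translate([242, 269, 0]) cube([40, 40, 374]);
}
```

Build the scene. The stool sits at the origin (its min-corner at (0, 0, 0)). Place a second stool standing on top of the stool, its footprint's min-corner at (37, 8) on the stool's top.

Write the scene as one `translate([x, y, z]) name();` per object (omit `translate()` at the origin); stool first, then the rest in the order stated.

stool();
translate([37, 8, 399]) stool_2();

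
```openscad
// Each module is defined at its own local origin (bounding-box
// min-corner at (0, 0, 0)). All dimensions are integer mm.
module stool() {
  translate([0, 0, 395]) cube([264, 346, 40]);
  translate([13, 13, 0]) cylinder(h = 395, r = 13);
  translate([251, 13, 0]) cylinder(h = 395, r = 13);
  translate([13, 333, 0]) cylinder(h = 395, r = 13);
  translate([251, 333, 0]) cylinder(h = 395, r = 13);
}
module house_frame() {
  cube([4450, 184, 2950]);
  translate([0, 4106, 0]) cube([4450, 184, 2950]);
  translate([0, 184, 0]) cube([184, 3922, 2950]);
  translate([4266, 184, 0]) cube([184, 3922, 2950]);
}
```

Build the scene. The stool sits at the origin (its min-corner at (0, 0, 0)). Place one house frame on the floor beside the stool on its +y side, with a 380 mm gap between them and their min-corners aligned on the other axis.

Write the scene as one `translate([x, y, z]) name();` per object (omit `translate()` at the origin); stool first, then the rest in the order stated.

stool();
translate([0, 726, 0]) house_frame();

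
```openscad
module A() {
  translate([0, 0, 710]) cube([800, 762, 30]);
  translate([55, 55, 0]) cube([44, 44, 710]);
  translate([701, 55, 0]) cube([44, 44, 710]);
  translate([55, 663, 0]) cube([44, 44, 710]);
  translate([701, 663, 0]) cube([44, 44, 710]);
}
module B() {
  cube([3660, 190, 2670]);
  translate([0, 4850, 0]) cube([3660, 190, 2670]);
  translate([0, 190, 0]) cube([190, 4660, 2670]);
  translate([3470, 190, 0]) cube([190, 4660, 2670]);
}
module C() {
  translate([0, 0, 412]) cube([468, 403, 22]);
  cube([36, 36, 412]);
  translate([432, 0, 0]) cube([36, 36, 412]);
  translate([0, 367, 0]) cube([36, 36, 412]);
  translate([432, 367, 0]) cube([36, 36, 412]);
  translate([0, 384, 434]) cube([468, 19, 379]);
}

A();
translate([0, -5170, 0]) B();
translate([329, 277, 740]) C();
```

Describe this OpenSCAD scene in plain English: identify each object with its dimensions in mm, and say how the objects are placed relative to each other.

A is a rectangular dining table. The top is 800×762×30 mm with its upper surface at z = 740 mm. It stands on four 44×44 mm square legs, each inset 55 mm from the nearest pair of top edges, running from the floor to the underside of the top.

B is a box-shaped house frame (walls only): outside footprint 3660×5040 mm, wall height 2670 mm, wall thickness 190 mm. The two y-facing walls run the full x-width; the two x-facing walls fit between the inner faces of the y-facing walls.

C is a chair: 468×403 mm seat, 22 mm thick, top at z = 434 mm, on four 36 mm square corner legs flush with the seat edges. A 19 mm thick backrest slab spans the full seat width, extending 379 mm above the seat top, its back face flush with the seat's +y edge.

The house frame is on the floor beside the table on its −y side. The chair is on top of the table.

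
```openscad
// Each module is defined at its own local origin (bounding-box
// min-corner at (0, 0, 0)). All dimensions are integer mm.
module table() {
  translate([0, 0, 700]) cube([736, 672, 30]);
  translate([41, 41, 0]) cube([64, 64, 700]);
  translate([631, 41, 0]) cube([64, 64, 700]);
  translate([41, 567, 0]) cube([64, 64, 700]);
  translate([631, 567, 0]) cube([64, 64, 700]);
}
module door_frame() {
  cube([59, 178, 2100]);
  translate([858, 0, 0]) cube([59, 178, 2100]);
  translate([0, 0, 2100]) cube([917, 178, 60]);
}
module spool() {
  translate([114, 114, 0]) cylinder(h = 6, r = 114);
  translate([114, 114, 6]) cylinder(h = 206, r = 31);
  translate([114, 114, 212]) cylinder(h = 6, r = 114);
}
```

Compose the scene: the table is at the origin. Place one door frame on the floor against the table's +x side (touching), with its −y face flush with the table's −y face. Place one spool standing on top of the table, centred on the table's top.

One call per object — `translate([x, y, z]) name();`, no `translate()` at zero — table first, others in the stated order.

table();
translate([736, 0, 0]) door_frame();
translate([254, 222, 730]) spool();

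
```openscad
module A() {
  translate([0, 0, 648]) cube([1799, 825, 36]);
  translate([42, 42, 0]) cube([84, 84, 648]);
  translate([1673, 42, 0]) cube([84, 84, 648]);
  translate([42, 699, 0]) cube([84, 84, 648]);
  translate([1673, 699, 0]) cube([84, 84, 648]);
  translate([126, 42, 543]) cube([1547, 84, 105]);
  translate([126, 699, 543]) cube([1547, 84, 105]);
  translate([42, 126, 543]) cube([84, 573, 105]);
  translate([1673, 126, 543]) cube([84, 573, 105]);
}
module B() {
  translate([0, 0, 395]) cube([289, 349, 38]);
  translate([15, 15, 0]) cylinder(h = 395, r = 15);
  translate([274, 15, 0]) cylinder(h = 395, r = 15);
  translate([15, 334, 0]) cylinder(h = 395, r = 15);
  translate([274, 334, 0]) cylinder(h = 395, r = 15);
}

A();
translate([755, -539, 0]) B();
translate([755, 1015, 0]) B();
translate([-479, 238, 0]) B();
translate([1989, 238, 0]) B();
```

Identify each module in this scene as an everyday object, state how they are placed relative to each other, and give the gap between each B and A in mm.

Each stool's nearest face is 190 mm from the table's bounding box.

A is a table. B is a stool. Four stools sit around the table at the −y, +y, −x, +x sides. The gap between each stool and the table is 190 mm.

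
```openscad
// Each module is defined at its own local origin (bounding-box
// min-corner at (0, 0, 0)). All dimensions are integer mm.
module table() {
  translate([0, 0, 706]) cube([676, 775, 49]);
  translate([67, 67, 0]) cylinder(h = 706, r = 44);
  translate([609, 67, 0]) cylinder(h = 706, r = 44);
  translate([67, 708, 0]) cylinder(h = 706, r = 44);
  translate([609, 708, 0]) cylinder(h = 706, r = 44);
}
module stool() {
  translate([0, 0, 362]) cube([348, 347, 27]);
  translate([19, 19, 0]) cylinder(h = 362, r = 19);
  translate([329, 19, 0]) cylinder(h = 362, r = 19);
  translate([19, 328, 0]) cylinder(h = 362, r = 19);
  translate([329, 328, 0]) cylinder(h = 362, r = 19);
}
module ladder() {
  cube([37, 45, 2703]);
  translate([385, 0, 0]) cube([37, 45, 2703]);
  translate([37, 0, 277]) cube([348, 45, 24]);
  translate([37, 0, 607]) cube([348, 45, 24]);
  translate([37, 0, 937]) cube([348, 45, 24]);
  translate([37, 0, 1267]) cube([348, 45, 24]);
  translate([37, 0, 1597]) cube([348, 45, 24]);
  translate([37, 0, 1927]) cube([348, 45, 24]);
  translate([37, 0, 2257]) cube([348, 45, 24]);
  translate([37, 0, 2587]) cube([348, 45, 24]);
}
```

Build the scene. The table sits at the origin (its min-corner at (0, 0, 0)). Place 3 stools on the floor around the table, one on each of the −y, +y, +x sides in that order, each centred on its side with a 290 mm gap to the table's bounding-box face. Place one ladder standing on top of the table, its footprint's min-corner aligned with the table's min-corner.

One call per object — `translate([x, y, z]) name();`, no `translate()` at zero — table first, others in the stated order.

table();
translate([164, -637, 0]) stool();
translate([164, 1065, 0]) stool();
translate([966, 214, 0]) stool();
translate([0, 0, 755]) ladder();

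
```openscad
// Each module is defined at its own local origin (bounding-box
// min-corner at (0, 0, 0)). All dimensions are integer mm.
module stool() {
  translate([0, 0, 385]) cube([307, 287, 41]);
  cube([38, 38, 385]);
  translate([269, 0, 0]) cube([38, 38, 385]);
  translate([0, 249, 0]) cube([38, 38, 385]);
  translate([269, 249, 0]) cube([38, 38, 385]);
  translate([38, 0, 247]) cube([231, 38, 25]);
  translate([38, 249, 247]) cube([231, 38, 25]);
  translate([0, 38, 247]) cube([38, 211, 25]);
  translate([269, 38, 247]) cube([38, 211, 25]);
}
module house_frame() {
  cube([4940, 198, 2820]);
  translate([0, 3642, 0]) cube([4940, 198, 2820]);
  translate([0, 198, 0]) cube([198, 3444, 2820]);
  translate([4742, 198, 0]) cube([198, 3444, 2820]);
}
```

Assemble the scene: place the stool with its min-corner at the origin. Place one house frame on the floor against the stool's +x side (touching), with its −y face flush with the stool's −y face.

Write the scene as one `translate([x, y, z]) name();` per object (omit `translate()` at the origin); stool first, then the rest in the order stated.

stool();
translate([307, 0, 0]) house_frame();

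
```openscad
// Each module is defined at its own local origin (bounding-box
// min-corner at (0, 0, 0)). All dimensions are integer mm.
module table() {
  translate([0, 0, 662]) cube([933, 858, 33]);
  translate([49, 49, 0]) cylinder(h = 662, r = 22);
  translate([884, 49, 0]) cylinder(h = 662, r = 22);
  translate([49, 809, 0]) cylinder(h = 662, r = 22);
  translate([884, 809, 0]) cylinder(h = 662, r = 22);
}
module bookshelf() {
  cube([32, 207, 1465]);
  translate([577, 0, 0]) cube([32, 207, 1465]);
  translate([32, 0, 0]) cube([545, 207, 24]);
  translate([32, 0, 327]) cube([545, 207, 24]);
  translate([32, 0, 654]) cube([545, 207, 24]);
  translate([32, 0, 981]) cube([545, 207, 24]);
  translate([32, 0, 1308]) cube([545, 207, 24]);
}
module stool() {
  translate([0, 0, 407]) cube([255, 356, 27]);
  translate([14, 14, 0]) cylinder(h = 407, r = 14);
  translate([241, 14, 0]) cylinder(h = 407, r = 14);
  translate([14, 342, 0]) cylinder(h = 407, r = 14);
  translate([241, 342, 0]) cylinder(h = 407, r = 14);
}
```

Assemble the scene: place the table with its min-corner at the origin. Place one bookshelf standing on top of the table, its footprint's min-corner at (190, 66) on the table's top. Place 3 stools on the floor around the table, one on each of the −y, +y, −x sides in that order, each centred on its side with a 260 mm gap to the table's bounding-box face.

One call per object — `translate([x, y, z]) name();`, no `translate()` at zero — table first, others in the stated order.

table();
translate([190, 66, 695]) bookshelf();
translate([339, -616, 0]) stool();
translate([339, 1118, 0]) stool();
translate([-515, 251, 0]) stool();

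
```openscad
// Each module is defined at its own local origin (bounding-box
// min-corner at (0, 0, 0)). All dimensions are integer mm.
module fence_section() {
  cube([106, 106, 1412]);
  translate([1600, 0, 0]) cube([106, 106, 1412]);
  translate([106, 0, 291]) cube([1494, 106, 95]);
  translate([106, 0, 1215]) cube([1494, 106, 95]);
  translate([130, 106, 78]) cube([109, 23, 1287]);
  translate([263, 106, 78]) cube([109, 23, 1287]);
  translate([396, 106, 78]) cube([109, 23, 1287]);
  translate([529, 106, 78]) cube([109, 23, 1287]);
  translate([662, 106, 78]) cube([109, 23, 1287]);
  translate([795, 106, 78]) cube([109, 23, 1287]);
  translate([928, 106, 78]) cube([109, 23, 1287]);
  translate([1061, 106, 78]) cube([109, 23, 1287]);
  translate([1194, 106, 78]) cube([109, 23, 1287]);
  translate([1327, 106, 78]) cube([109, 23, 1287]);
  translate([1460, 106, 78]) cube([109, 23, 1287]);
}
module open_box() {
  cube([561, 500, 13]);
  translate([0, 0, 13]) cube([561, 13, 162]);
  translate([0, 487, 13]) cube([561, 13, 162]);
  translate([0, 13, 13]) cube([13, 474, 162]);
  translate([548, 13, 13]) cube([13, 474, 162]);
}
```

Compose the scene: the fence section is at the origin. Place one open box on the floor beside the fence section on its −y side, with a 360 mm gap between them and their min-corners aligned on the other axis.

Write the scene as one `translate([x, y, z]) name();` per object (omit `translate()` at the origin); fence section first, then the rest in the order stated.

fence_section();
translate([0, -860, 0]) open_box();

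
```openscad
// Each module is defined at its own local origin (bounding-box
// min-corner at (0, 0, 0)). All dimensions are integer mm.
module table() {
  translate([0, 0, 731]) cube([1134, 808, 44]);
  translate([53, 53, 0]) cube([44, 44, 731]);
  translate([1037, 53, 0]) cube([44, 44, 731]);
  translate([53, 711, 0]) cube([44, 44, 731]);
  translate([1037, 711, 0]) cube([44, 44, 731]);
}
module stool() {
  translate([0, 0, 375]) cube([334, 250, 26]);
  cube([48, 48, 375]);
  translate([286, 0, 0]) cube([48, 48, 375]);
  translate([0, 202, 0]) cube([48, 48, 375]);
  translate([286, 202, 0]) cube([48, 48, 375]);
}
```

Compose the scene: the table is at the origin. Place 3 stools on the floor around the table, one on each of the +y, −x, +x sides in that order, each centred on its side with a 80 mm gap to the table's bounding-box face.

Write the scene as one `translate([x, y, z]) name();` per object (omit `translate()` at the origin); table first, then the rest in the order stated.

table();
translate([400, 888, 0]) stool();
translate([-414, 279, 0]) stool();
translate([1214, 279, 0]) stool();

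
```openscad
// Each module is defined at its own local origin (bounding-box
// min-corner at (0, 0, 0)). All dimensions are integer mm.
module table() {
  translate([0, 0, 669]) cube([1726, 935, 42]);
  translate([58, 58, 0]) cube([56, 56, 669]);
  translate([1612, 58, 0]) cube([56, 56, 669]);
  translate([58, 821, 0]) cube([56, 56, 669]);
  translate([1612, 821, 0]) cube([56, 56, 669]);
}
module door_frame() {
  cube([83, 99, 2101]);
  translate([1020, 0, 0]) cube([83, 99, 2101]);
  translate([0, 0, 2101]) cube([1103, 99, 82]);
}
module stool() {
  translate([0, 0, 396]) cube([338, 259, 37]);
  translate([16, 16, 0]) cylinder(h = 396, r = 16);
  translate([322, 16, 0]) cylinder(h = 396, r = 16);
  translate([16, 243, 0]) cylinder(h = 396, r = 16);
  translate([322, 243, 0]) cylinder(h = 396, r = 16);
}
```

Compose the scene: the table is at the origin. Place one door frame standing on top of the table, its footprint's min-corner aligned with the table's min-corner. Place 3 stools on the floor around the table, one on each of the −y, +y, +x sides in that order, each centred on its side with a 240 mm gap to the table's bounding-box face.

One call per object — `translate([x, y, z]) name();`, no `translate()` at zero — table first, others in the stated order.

table();
translate([0, 0, 711]) door_frame();
translate([694, -499, 0]) stool();
translate([694, 1175, 0]) stool();
translate([1966, 338, 0]) stool();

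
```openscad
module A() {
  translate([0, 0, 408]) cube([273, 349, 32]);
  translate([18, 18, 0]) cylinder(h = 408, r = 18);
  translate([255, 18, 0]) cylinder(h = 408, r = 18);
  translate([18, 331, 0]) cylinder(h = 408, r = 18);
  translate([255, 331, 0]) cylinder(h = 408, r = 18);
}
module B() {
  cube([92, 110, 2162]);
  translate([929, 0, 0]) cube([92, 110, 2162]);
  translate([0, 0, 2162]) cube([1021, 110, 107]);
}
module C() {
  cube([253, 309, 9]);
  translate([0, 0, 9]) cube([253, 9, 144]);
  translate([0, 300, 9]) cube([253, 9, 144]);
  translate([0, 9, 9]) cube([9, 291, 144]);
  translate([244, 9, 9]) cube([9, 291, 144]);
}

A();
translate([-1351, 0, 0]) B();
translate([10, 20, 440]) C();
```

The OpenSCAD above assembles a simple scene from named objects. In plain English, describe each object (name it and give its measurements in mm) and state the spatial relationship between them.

A is a simple wooden stool: a rectangular seat 273 mm (x) by 349 mm (y), 32 mm thick, top face at z = 440 mm, on four round legs, each 36 mm in diameter. The legs rest on z = 0, each leg's axis is inset half a diameter from the nearest pair of seat edges (so the leg's bounding box is flush with the corner).

B is a rectangular door frame: two vertical jambs of 92×110 mm section, 2162 mm tall, with a clear opening 837 mm wide between their inner faces. A header 107 mm tall and 110 mm deep lies on top of the jambs and spans the full outside width.

C is an open storage box with external size 253×309×153 mm and wall thickness 9 mm (the base is also 9 mm thick). The base covers the whole footprint; the four walls stand on the base, with the y-facing walls full-width and the x-facing walls fitting between their inner faces.

The door frame is on the floor beside the stool on its −x side. The open box is on top of the stool, centred.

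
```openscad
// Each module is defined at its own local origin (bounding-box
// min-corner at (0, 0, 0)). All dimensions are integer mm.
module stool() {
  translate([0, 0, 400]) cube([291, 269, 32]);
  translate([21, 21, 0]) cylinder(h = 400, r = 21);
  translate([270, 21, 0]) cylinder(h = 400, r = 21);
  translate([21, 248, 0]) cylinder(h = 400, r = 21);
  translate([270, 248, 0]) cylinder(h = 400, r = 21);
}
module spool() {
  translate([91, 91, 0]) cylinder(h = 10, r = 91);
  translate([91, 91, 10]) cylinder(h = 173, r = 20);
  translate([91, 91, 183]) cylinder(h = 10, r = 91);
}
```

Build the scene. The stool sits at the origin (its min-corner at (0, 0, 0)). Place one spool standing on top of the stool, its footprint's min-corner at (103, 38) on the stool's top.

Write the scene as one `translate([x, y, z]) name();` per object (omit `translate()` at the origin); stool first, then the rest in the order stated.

stool();
translate([103, 38, 432]) spool();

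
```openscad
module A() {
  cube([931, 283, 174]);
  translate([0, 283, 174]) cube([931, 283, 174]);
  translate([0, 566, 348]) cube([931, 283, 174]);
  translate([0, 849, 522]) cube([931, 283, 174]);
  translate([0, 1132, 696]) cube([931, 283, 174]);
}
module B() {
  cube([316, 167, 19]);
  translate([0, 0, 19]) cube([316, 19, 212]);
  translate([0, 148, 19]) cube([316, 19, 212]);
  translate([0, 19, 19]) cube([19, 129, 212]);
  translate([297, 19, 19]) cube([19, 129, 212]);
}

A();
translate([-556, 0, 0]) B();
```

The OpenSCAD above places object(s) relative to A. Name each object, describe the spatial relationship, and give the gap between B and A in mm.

The open box's nearest face is 240 mm from the staircase's −x face.

A is a staircase. B is an open box. The open box is on the floor beside the staircase on its −x side. The gap between the open box and the staircase is 240 mm.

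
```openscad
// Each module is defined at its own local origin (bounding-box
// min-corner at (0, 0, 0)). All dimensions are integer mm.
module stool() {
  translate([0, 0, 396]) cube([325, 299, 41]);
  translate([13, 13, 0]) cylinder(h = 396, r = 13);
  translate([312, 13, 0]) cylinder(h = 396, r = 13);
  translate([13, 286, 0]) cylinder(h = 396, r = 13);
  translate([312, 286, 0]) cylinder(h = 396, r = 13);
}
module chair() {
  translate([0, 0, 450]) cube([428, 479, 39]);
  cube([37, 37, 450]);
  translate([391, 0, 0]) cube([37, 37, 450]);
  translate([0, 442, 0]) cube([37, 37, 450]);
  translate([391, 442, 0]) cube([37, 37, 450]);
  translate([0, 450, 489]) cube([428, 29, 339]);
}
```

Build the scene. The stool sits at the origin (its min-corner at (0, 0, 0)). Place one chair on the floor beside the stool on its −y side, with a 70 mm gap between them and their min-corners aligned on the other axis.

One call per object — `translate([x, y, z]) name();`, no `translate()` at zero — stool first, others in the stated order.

stool();
translate([0, -549, 0]) chair();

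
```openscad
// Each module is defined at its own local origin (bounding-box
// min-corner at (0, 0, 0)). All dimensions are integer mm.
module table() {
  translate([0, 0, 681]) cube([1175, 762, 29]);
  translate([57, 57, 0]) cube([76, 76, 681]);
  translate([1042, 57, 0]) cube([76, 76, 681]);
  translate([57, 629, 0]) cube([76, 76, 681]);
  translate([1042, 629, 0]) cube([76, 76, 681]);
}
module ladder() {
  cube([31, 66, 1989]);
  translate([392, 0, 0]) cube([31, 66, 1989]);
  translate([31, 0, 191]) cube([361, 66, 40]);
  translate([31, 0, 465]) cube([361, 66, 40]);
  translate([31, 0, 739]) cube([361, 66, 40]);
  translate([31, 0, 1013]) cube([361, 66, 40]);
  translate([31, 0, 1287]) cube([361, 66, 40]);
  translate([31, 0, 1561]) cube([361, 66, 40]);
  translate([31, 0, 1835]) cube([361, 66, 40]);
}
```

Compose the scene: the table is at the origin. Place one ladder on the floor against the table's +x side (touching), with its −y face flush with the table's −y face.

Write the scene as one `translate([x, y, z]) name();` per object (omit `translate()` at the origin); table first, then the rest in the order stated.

table();
translate([1175, 0, 0]) ladder();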